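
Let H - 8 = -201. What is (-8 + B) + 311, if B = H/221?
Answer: 66770/221 ≈ 302.13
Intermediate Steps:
H = -193 (H = 8 - 201 = -193)
B = -193/221 ≈ -0.87330
(-8 + B) + 311 = (-8 - 193/221) + 311 = -1961/221 + 311 = 66770/221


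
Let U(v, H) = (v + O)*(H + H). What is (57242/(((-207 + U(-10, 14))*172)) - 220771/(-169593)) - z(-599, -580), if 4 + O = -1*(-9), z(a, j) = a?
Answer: 3033269916223/5060994306 ≈ 599.34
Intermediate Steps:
O = 5 (O = -4 - 1*(-9) = -4 + 9 = 5)
U(v, H) = 2*H*(5 + v) (U(v, H) = (v + 5)*(H + H) = (5 + v)*(2*H) = 2*H*(5 + v))
(57242/(((-207 + U(-10, 14))*172)) - 220771/(-169593)) - z(-599, -580) = (57242/(((-207 + 2*14*(5 - 10))*172)) - 220771/(-169593)) - 1*(-599) = (57242/(((-207 + 2*14*(-5))*172)) - 220771*(-1/169593)) + 599 = (57242/(((-207 - 140)*172)) + 220771/169593) + 599 = (57242/((-347*172)) + 220771/169593) + 599 = (57242/(-59684) + 220771/169593) + 599 = (57242*(-1/59684) + 220771/169593) + 599 = (-28621/29842 + 220771/169593) + 599 = 1734326929/5060994306 + 599 = 3033269916223/5060994306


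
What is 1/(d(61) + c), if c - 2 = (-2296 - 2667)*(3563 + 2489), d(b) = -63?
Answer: -1/30036137 ≈ -3.3293e-8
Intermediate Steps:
c = -30036074 (c = 2 + (-2296 - 2667)*(3563 + 2489) = 2 - 4963*6052 = 2 - 30036076 = -30036074)
1/(d(61) + c) = 1/(-63 - 30036074) = 1/(-30036137) = -1/30036137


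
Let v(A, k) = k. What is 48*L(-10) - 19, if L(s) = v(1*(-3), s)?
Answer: -499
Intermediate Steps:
L(s) = s
48*L(-10) - 19 = 48*(-10) - 19 = -480 - 19 = -499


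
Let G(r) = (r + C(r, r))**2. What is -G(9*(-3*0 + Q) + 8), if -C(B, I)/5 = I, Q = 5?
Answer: -44944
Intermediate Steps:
C(B, I) = -5*I
G(r) = 16*r**2 (G(r) = (r - 5*r)**2 = (-4*r)**2 = 16*r**2)
-G(9*(-3*0 + Q) + 8) = -16*(9*(-3*0 + 5) + 8)**2 = -16*(9*(0 + 5) + 8)**2 = -16*(9*5 + 8)**2 = -16*(45 + 8)**2 = -16*53**2 = -16*2809 = -1*44944 = -44944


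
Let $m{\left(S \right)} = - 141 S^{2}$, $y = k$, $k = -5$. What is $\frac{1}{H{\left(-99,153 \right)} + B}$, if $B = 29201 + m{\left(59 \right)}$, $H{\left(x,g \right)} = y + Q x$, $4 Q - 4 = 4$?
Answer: $- \frac{1}{461823} \approx -2.1653 \cdot 10^{-6}$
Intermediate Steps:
$y = -5$
$Q = 2$ ($Q = 1 + \frac{1}{4} \cdot 4 = 1 + 1 = 2$)
$H{\left(x,g \right)} = -5 + 2 x$
$B = -461620$ ($B = 29201 - 141 \cdot 59^{2} = 29201 - 490821 = -461620$)
$\frac{1}{H{\left(-99,153 \right)} + B} = \frac{1}{\left(-5 + 2 \left(-99\right)\right) - 461620} = \frac{1}{\left(-5 - 198\right) - 461620} = \frac{1}{-203 - 461620} = \frac{1}{-461823} = - \frac{1}{461823}$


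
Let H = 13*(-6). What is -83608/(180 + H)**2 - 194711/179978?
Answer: -4268343467/468122778 ≈ -9.1180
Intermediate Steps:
H = -78
-83608/(180 + H)**2 - 194711/179978 = -83608/(180 - 78)**2 - 194711/179978 = -83608/(102**2) - 194711*1/179978 = -83608/10404 - 194711/179978 = -83608*1/10404 - 194711/179978 = -20902/2601 - 194711/179978 = -4268343467/468122778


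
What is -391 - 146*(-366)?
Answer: 53045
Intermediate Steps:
-391 - 146*(-366) = -391 + 53436 = 53045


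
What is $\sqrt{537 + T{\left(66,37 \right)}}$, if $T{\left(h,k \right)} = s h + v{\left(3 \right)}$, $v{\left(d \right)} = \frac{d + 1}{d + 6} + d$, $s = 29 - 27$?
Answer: $\frac{2 \sqrt{1513}}{3} \approx 25.932$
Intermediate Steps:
$s = 2$
$v{\left(d \right)} = d + \frac{1 + d}{6 + d}$ ($v{\left(d \right)} = \frac{1 + d}{6 + d} + d = d + \frac{1 + d}{6 + d}$)
$T{\left(h,k \right)} = \frac{31}{9} + 2 h$ ($T{\left(h,k \right)} = 2 h + \frac{1 + 3^{2} + 7 \cdot 3}{6 + 3} = 2 h + \frac{1 + 9 + 21}{9} = 2 h + \frac{1}{9} \cdot 31 = 2 h + \frac{31}{9} = \frac{31}{9} + 2 h$)
$\sqrt{537 + T{\left(66,37 \right)}} = \sqrt{537 + \left(\frac{31}{9} + 2 \cdot 66\right)} = \sqrt{537 + \left(\frac{31}{9} + 132\right)} = \sqrt{537 + \frac{1219}{9}} = \sqrt{\frac{6052}{9}} = \frac{2 \sqrt{1513}}{3}$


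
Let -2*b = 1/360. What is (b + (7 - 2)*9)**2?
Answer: 1049695201/518400 ≈ 2024.9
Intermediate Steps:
b = -1/720 (b = -1/2/360 = -1/2*1/360 = -1/720 ≈ -0.0013889)
(b + (7 - 2)*9)**2 = (-1/720 + (7 - 2)*9)**2 = (-1/720 + 5*9)**2 = (-1/720 + 45)**2 = (32399/720)**2 = 1049695201/518400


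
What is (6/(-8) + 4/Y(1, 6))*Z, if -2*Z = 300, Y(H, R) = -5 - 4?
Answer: 1075/6 ≈ 179.17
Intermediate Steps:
Y(H, R) = -9
Z = -150 (Z = -½*300 = -150)
(6/(-8) + 4/Y(1, 6))*Z = (6/(-8) + 4/(-9))*(-150) = (6*(-⅛) + 4*(-⅑))*(-150) = (-¾ - 4/9)*(-150) = -43/36*(-150) = 1075/6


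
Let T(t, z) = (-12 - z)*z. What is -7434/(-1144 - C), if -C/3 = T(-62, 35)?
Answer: 7434/6079 ≈ 1.2229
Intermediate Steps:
T(t, z) = z*(-12 - z)
C = 4935 (C = -(-3)*35*(12 + 35) = -(-3)*35*47 = -3*(-1645) = 4935)
-7434/(-1144 - C) = -7434/(-1144 - 1*4935) = -7434/(-1144 - 4935) = -7434/(-6079) = -7434*(-1/6079) = 7434/6079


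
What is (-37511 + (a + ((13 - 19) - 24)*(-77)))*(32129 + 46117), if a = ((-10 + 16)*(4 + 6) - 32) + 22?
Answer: -2750425146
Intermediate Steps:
a = 50 (a = (6*10 - 32) + 22 = (60 - 32) + 22 = 28 + 22 = 50)
(-37511 + (a + ((13 - 19) - 24)*(-77)))*(32129 + 46117) = (-37511 + (50 + ((13 - 19) - 24)*(-77)))*(32129 + 46117) = (-37511 + (50 + (-6 - 24)*(-77)))*78246 = (-37511 + (50 - 30*(-77)))*78246 = (-37511 + (50 + 2310))*78246 = (-37511 + 2360)*78246 = -35151*78246 = -2750425146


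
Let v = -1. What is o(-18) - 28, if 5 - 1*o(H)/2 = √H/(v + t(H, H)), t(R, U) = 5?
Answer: -18 - 3*I*√2/2 ≈ -18.0 - 2.1213*I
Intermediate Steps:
o(H) = 10 - √H/2 (o(H) = 10 - 2*√H/(-1 + 5) = 10 - 2*√H/4 = 10 - √H/2)
o(-18) - 28 = (10 - 3*I*√2/2) - 28 = -18 - 3*I*√2/2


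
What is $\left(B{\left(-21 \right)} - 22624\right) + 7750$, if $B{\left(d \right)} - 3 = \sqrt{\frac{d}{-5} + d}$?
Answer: $-14871 + \frac{2 i \sqrt{105}}{5} \approx -14871.0 + 4.0988 i$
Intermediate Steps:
$B{\left(d \right)} = 3 + \frac{2 \sqrt{5} \sqrt{d}}{5}$ ($B{\left(d \right)} = 3 + \sqrt{\frac{d}{-5} + d} = 3 + \sqrt{d \left(- \frac{1}{5}\right) + d} = 3 + \sqrt{- \frac{d}{5} + d} = 3 + \sqrt{\frac{4 d}{5}} = 3 + \frac{2 \sqrt{5} \sqrt{d}}{5}$)
$\left(B{\left(-21 \right)} - 22624\right) + 7750 = \left(\left(3 + \frac{2 \sqrt{5} \sqrt{-21}}{5}\right) - 22624\right) + 7750 = \left(\left(3 + \frac{2 \sqrt{5} i \sqrt{21}}{5}\right) - 22624\right) + 7750 = \left(\left(3 + \frac{2 i \sqrt{105}}{5}\right) - 22624\right) + 7750 = \left(-22621 + \frac{2 i \sqrt{105}}{5}\right) + 7750 = -14871 + \frac{2 i \sqrt{105}}{5}$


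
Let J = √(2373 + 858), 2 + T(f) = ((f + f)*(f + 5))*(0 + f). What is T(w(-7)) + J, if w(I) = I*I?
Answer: 259306 + 3*√359 ≈ 2.5936e+5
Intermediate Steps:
w(I) = I²
T(f) = -2 + 2*f²*(5 + f) (T(f) = -2 + ((f + f)*(f + 5))*(0 + f) = -2 + ((2*f)*(5 + f))*f = -2 + (2*f*(5 + f))*f = -2 + 2*f²*(5 + f))
J = 3*√359 (J = √3231 = 3*√359 ≈ 56.842)
T(w(-7)) + J = (-2 + 2*((-7)²)³ + 10*((-7)²)²) + 3*√359 = (-2 + 2*49³ + 10*49²) + 3*√359 = (-2 + 2*117649 + 10*2401) + 3*√359 = (-2 + 235298 + 24010) + 3*√359 = 259306 + 3*√359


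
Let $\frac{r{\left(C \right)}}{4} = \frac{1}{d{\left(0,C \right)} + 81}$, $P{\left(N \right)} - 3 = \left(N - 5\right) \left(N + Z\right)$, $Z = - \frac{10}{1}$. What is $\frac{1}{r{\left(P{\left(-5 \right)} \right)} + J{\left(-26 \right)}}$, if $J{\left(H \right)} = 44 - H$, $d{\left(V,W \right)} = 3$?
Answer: $\frac{21}{1471} \approx 0.014276$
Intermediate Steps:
$Z = -10$ ($Z = \left(-10\right) 1 = -10$)
$P{\left(N \right)} = 3 + \left(-10 + N\right) \left(-5 + N\right)$ ($P{\left(N \right)} = 3 + \left(N - 5\right) \left(N - 10\right) = 3 + \left(-5 + N\right) \left(-10 + N\right) = 3 + \left(-10 + N\right) \left(-5 + N\right)$)
$r{\left(C \right)} = \frac{1}{21}$ ($r{\left(C \right)} = \frac{4}{3 + 81} = \frac{4}{84} = 4 \cdot \frac{1}{84} = \frac{1}{21}$)
$\frac{1}{r{\left(P{\left(-5 \right)} \right)} + J{\left(-26 \right)}} = \frac{1}{\frac{1}{21} + \left(44 - -26\right)} = \frac{1}{\frac{1}{21} + \left(44 + 26\right)} = \frac{1}{\frac{1}{21} + 70} = \frac{1}{\frac{1471}{21}} = \frac{21}{1471}$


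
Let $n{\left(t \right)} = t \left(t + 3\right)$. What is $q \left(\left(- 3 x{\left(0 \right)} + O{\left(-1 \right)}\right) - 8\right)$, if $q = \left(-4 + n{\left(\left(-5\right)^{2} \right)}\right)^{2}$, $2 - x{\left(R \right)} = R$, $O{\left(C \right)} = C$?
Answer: $-7266240$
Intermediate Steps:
$x{\left(R \right)} = 2 - R$
$n{\left(t \right)} = t \left(3 + t\right)$
$q = 484416$ ($q = \left(-4 + \left(-5\right)^{2} \left(3 + \left(-5\right)^{2}\right)\right)^{2} = \left(-4 + 25 \left(3 + 25\right)\right)^{2} = \left(-4 + 25 \cdot 28\right)^{2} = \left(-4 + 700\right)^{2} = 696^{2} = 484416$)
$q \left(\left(- 3 x{\left(0 \right)} + O{\left(-1 \right)}\right) - 8\right) = 484416 \left(\left(- 3 \left(2 - 0\right) - 1\right) - 8\right) = 484416 \left(\left(- 3 \left(2 + 0\right) - 1\right) - 8\right) = 484416 \left(\left(\left(-3\right) 2 - 1\right) - 8\right) = 484416 \left(\left(-6 - 1\right) - 8\right) = 484416 \left(-7 - 8\right) = 484416 \left(-15\right) = -7266240$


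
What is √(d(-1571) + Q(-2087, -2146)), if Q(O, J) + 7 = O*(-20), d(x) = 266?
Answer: √41999 ≈ 204.94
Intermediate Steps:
Q(O, J) = -7 - 20*O (Q(O, J) = -7 + O*(-20) = -7 - 20*O)
√(d(-1571) + Q(-2087, -2146)) = √(266 + (-7 - 20*(-2087))) = √(266 + (-7 + 41740)) = √(266 + 41733) = √41999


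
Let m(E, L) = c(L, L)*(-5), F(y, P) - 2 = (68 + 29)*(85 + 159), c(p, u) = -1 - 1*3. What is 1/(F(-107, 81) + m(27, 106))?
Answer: 1/23690 ≈ 4.2212e-5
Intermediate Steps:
c(p, u) = -4 (c(p, u) = -1 - 3 = -4)
F(y, P) = 23670 (F(y, P) = 2 + (68 + 29)*(85 + 159) = 2 + 97*244 = 2 + 23668 = 23670)
m(E, L) = 20 (m(E, L) = -4*(-5) = 20)
1/(F(-107, 81) + m(27, 106)) = 1/(23670 + 20) = 1/23690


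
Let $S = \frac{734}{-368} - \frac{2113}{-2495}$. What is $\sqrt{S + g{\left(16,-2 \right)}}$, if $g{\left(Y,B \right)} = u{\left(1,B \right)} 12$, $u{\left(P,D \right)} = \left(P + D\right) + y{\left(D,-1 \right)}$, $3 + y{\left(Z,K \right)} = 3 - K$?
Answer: $\frac{i \sqrt{60469214210}}{229540} \approx 1.0713 i$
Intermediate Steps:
$y{\left(Z,K \right)} = - K$ ($y{\left(Z,K \right)} = -3 - \left(-3 + K\right) = - K$)
$S = - \frac{526873}{459080}$ ($S = 734 \left(- \frac{1}{368}\right) - - \frac{2113}{2495} = - \frac{367}{184} + \frac{2113}{2495} = - \frac{526873}{459080} \approx -1.1477$)
$u{\left(P,D \right)} = 1 + D + P$ ($u{\left(P,D \right)} = \left(P + D\right) - -1 = \left(D + P\right) + 1 = 1 + D + P$)
$g{\left(Y,B \right)} = 24 + 12 B$ ($g{\left(Y,B \right)} = \left(1 + B + 1\right) 12 = \left(2 + B\right) 12 = 24 + 12 B$)
$\sqrt{S + g{\left(16,-2 \right)}} = \sqrt{- \frac{526873}{459080} + \left(24 + 12 \left(-2\right)\right)} = \sqrt{- \frac{526873}{459080} + \left(24 - 24\right)} = \sqrt{- \frac{526873}{459080} + 0} = \sqrt{- \frac{526873}{459080}} = \frac{i \sqrt{60469214210}}{229540}$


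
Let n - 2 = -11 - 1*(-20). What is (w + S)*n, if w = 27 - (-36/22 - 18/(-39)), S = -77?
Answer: -6982/13 ≈ -537.08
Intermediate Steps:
n = 11 (n = 2 + (-11 - 1*(-20)) = 2 + (-11 + 20) = 2 + 9 = 11)
w = 4029/143 (w = 27 - (-36*1/22 - 18*(-1/39)) = 27 - (-18/11 + 6/13) = 27 - 1*(-168/143) = 27 + 168/143 = 4029/143 ≈ 28.175)
(w + S)*n = (4029/143 - 77)*11 = -6982/143*11 = -6982/13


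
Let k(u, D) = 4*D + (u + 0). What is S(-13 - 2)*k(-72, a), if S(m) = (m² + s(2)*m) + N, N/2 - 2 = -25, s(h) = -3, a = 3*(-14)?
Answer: -53760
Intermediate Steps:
a = -42
N = -46 (N = 4 + 2*(-25) = 4 - 50 = -46)
k(u, D) = u + 4*D (k(u, D) = 4*D + u = u + 4*D)
S(m) = -46 + m² - 3*m (S(m) = (m² - 3*m) - 46 = -46 + m² - 3*m)
S(-13 - 2)*k(-72, a) = (-46 + (-13 - 2)² - 3*(-13 - 2))*(-72 + 4*(-42)) = (-46 + (-15)² - 3*(-15))*(-72 - 168) = (-46 + 225 + 45)*(-240) = 224*(-240) = -53760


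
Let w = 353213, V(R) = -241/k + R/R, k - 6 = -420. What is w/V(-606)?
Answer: 146230182/655 ≈ 2.2325e+5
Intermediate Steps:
k = -414 (k = 6 - 420 = -414)
V(R) = 655/414 (V(R) = -241/(-414) + R/R = -241*(-1/414) + 1 = 241/414 + 1 = 655/414)
w/V(-606) = 353213/(655/414) = 353213*(414/655) = 146230182/655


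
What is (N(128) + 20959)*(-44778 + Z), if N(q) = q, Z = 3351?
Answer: -873571149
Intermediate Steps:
(N(128) + 20959)*(-44778 + Z) = (128 + 20959)*(-44778 + 3351) = 21087*(-41427) = -873571149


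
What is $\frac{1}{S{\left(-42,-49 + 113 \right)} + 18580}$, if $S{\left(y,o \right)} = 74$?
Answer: $\frac{1}{18654} \approx 5.3608 \cdot 10^{-5}$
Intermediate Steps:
$\frac{1}{S{\left(-42,-49 + 113 \right)} + 18580} = \frac{1}{74 + 18580} = \frac{1}{18654}$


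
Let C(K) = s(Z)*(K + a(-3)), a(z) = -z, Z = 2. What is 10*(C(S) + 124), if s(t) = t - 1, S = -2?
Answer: 1250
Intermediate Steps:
s(t) = -1 + t
C(K) = 3 + K (C(K) = (-1 + 2)*(K - 1*(-3)) = 1*(K + 3) = 1*(3 + K) = 3 + K)
10*(C(S) + 124) = 10*((3 - 2) + 124) = 10*(1 + 124) = 10*125 = 1250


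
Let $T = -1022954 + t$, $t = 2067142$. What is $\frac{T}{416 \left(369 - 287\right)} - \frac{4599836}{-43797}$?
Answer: $\frac{95047799}{700752} \approx 135.64$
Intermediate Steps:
$T = 1044188$ ($T = -1022954 + 2067142 = 1044188$)
$\frac{T}{416 \left(369 - 287\right)} - \frac{4599836}{-43797} = \frac{1044188}{416 \left(369 - 287\right)} - \frac{4599836}{-43797} = \frac{1044188}{416 \cdot 82} - - \frac{4599836}{43797} = \frac{1044188}{34112} + \frac{4599836}{43797} = 1044188 \cdot \frac{1}{34112} + \frac{4599836}{43797} = \frac{6367}{208} + \frac{4599836}{43797} = \frac{95047799}{700752}$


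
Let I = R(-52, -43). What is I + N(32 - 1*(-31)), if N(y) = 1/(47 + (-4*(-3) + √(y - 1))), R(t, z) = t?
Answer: -177729/3419 - √62/3419 ≈ -51.985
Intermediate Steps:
I = -52
N(y) = 1/(59 + √(-1 + y)) (N(y) = 1/(47 + (12 + √(-1 + y))) = 1/(59 + √(-1 + y)))
I + N(32 - 1*(-31)) = -52 + 1/(59 + √(-1 + (32 - 1*(-31)))) = -52 + 1/(59 + √(-1 + (32 + 31))) = -52 + 1/(59 + √(-1 + 63)) = -52 + 1/(59 + √62)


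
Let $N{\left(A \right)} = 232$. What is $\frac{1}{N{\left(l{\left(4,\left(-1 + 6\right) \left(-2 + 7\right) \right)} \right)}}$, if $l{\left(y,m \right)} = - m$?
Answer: $\frac{1}{232} \approx 0.0043103$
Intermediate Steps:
$\frac{1}{N{\left(l{\left(4,\left(-1 + 6\right) \left(-2 + 7\right) \right)} \right)}} = \frac{1}{232}$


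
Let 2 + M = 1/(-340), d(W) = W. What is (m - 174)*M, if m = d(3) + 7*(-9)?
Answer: 79677/170 ≈ 468.69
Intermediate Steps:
M = -681/340 (M = -2 + 1/(-340) = -2 - 1/340 = -681/340 ≈ -2.0029)
m = -60 (m = 3 + 7*(-9) = 3 - 63 = -60)
(m - 174)*M = (-60 - 174)*(-681/340) = -234*(-681/340) = 79677/170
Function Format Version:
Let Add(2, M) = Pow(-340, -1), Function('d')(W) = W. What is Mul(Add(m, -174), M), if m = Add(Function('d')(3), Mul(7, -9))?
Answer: Rational(79677, 170) ≈ 468.69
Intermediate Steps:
M = Rational(-681, 340) (M = Add(-2, Pow(-340, -1)) = Add(-2, Rational(-1, 340)) = Rational(-681, 340) ≈ -2.0029)
m = -60 (m = Add(3, Mul(7, -9)) = Add(3, -63) = -60)
Mul(Add(m, -174), M) = Mul(Add(-60, -174), Rational(-681, 340)) = Mul(-234, Rational(-681, 340)) = Rational(79677, 170)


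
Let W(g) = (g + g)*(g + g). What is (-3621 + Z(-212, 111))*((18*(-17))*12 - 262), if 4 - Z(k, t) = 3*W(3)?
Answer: 14654150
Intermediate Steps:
W(g) = 4*g² (W(g) = (2*g)*(2*g) = 4*g²)
Z(k, t) = -104 (Z(k, t) = 4 - 3*4*3² = 4 - 3*4*9 = 4 - 3*36 = 4 - 1*108 = 4 - 108 = -104)
(-3621 + Z(-212, 111))*((18*(-17))*12 - 262) = (-3621 - 104)*((18*(-17))*12 - 262) = -3725*(-306*12 - 262) = -3725*(-3672 - 262) = -3725*(-3934) = 14654150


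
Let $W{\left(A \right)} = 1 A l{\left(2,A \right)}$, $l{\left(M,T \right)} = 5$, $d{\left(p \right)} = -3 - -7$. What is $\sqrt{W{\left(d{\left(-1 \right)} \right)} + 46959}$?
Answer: $\sqrt{46979} \approx 216.75$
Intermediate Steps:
$d{\left(p \right)} = 4$ ($d{\left(p \right)} = -3 + 7 = 4$)
$W{\left(A \right)} = 5 A$ ($W{\left(A \right)} = 1 A 5 = A 5 = 5 A$)
$\sqrt{W{\left(d{\left(-1 \right)} \right)} + 46959} = \sqrt{5 \cdot 4 + 46959} = \sqrt{20 + 46959} = \sqrt{46979}$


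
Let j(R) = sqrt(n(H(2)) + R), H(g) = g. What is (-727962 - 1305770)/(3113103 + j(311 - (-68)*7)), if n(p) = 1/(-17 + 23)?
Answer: -37987303142376/58148461726931 + 2033732*sqrt(28338)/58148461726931 ≈ -0.65328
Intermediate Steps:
n(p) = 1/6
j(R) = sqrt(1/6 + R)
(-727962 - 1305770)/(3113103 + j(311 - (-68)*7)) = (-727962 - 1305770)/(3113103 + sqrt(6 + 36*(311 - (-68)*7))/6) = -2033732/(3113103 + sqrt(6 + 36*(311 - 1*(-476)))/6) = -2033732/(3113103 + sqrt(6 + 36*(311 + 476))/6) = -2033732/(3113103 + sqrt(6 + 36*787)/6) = -2033732/(3113103 + sqrt(6 + 28332)/6) = -2033732/(3113103 + sqrt(28338)/6)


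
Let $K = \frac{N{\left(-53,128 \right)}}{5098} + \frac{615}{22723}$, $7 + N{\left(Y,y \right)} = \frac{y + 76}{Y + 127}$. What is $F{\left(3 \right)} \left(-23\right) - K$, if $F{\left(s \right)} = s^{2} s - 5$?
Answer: $- \frac{2168903628067}{4286148598} \approx -506.03$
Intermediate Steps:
$N{\left(Y,y \right)} = -7 + \frac{76 + y}{127 + Y}$ ($N{\left(Y,y \right)} = -7 + \frac{y + 76}{Y + 127} = -7 + \frac{76 + y}{127 + Y}$)
$F{\left(s \right)} = -5 + s^{3}$ ($F{\left(s \right)} = s^{3} - 5 = -5 + s^{3}$)
$K = \frac{112437479}{4286148598}$ ($K = \frac{\frac{1}{127 - 53} \left(-813 + 128 - -371\right)}{5098} + \frac{615}{22723} = \frac{-813 + 128 + 371}{74} \cdot \frac{1}{5098} + 615 \cdot \frac{1}{22723} = \frac{1}{74} \left(-314\right) \frac{1}{5098} + \frac{615}{22723} = \left(- \frac{157}{37}\right) \frac{1}{5098} + \frac{615}{22723} = - \frac{157}{188626} + \frac{615}{22723} = \frac{112437479}{4286148598} \approx 0.026233$)
$F{\left(3 \right)} \left(-23\right) - K = \left(-5 + 3^{3}\right) \left(-23\right) - \frac{112437479}{4286148598} = \left(-5 + 27\right) \left(-23\right) - \frac{112437479}{4286148598} = 22 \left(-23\right) - \frac{112437479}{4286148598} = -506 - \frac{112437479}{4286148598} = - \frac{2168903628067}{4286148598}$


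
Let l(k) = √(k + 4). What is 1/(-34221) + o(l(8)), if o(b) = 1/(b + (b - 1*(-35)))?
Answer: 108778/3661647 - 4*√3/1177 ≈ 0.023821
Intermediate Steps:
l(k) = √(4 + k)
o(b) = 1/(35 + 2*b) (o(b) = 1/(b + (b + 35)) = 1/(b + (35 + b)) = 1/(35 + 2*b))
1/(-34221) + o(l(8)) = 1/(-34221) + 1/(35 + 2*√(4 + 8)) = -1/34221 + 1/(35 + 2*√12) = -1/34221 + 1/(35 + 2*(2*√3)) = -1/34221 + 1/(35 + 4*√3)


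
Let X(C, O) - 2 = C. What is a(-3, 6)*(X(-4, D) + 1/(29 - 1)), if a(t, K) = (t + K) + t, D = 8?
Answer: 0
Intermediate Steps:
X(C, O) = 2 + C
a(t, K) = K + 2*t (a(t, K) = (K + t) + t = K + 2*t)
a(-3, 6)*(X(-4, D) + 1/(29 - 1)) = (6 + 2*(-3))*((2 - 4) + 1/(29 - 1)) = (6 - 6)*(-2 + 1/28) = 0*(-2 + 1/28) = 0*(-55/28) = 0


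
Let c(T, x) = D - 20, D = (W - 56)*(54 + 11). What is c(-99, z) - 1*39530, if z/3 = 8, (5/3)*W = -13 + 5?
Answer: -43502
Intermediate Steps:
W = -24/5 (W = 3*(-13 + 5)/5 = (⅗)*(-8) = -24/5 ≈ -4.8000)
z = 24 (z = 3*8 = 24)
D = -3952 (D = (-24/5 - 56)*(54 + 11) = -304/5*65 = -3952)
c(T, x) = -3972 (c(T, x) = -3952 - 20 = -3972)
c(-99, z) - 1*39530 = -3972 - 1*39530 = -3972 - 39530 = -43502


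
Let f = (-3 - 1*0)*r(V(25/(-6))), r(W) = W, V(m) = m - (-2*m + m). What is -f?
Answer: -25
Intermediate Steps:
V(m) = 2*m (V(m) = m - (-1)*m = m + m = 2*m)
f = 25 (f = (-3 - 1*0)*(2*(25/(-6))) = (-3 + 0)*(2*(25*(-⅙))) = -6*(-25)/6 = -3*(-25/3) = 25)
-f = -1*25 = -25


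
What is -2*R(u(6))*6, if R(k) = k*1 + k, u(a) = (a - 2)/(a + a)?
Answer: -8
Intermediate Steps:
u(a) = (-2 + a)/(2*a) (u(a) = (-2 + a)/((2*a)) = (-2 + a)*(1/(2*a)) = (-2 + a)/(2*a))
R(k) = 2*k (R(k) = k + k = 2*k)
-2*R(u(6))*6 = -4*(1/2)*(-2 + 6)/6*6 = -4*(1/2)*(1/6)*4*6 = -4/3*6 = -8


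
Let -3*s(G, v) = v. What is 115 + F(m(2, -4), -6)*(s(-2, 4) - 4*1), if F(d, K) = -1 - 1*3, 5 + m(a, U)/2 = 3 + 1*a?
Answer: 409/3 ≈ 136.33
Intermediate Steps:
s(G, v) = -v/3
m(a, U) = -4 + 2*a (m(a, U) = -10 + 2*(3 + 1*a) = -10 + 2*(3 + a) = -10 + (6 + 2*a) = -4 + 2*a)
F(d, K) = -4 (F(d, K) = -1 - 3 = -4)
115 + F(m(2, -4), -6)*(s(-2, 4) - 4*1) = 115 - 4*(-1/3*4 - 4*1) = 115 - 4*(-4/3 - 4) = 115 - 4*(-16/3) = 115 + 64/3 = 409/3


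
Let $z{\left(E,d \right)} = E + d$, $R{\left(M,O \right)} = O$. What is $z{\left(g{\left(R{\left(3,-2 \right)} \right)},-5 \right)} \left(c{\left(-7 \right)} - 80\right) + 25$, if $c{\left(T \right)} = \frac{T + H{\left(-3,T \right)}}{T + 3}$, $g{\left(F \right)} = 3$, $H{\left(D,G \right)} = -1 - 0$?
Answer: $181$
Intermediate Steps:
$H{\left(D,G \right)} = -1$ ($H{\left(D,G \right)} = -1 + 0 = -1$)
$c{\left(T \right)} = \frac{-1 + T}{3 + T}$ ($c{\left(T \right)} = \frac{T - 1}{T + 3} = \frac{-1 + T}{3 + T}$)
$z{\left(g{\left(R{\left(3,-2 \right)} \right)},-5 \right)} \left(c{\left(-7 \right)} - 80\right) + 25 = \left(3 - 5\right) \left(\frac{-1 - 7}{3 - 7} - 80\right) + 25 = - 2 \left(\frac{1}{-4} \left(-8\right) - 80\right) + 25 = - 2 \left(\left(- \frac{1}{4}\right) \left(-8\right) - 80\right) + 25 = - 2 \left(2 - 80\right) + 25 = \left(-2\right) \left(-78\right) + 25 = 156 + 25 = 181$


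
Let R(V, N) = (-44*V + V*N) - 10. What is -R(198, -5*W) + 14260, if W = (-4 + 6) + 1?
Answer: 25952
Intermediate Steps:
W = 3 (W = 2 + 1 = 3)
R(V, N) = -10 - 44*V + N*V (R(V, N) = (-44*V + N*V) - 10 = -10 - 44*V + N*V)
-R(198, -5*W) + 14260 = -(-10 - 44*198 - 5*3*198) + 14260 = -(-10 - 8712 - 15*198) + 14260 = -(-10 - 8712 - 2970) + 14260 = -1*(-11692) + 14260 = 11692 + 14260 = 25952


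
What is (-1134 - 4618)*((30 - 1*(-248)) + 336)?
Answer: -3531728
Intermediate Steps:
(-1134 - 4618)*((30 - 1*(-248)) + 336) = -5752*((30 + 248) + 336) = -5752*(278 + 336) = -5752*614 = -3531728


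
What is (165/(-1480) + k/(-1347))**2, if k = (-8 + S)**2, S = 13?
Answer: 2688526201/158971258944 ≈ 0.016912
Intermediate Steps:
k = 25 (k = (-8 + 13)**2 = 5**2 = 25)
(165/(-1480) + k/(-1347))**2 = (165/(-1480) + 25/(-1347))**2 = (165*(-1/1480) + 25*(-1/1347))**2 = (-33/296 - 25/1347)**2 = (-51851/398712)**2 = 2688526201/158971258944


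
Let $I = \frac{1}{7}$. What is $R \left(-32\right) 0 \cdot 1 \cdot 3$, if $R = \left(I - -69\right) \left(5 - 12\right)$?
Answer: $0$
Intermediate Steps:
$I = \frac{1}{7} \approx 0.14286$
$R = -484$ ($R = \left(\frac{1}{7} - -69\right) \left(5 - 12\right) = \left(\frac{1}{7} + 69\right) \left(-7\right) = \frac{484}{7} \left(-7\right) = -484$)
$R \left(-32\right) 0 \cdot 1 \cdot 3 = \left(-484\right) \left(-32\right) 0 \cdot 1 \cdot 3 = 15488 \cdot 0 \cdot 3 = 15488 \cdot 0 = 0$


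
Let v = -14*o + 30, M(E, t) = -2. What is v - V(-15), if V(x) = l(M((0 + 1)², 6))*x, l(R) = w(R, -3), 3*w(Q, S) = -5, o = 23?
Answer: -317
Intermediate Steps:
w(Q, S) = -5/3 (w(Q, S) = (⅓)*(-5) = -5/3)
l(R) = -5/3
v = -292 (v = -14*23 + 30 = -322 + 30 = -292)
V(x) = -5*x/3
v - V(-15) = -292 - (-5)*(-15)/3 = -292 - 1*25 = -292 - 25 = -317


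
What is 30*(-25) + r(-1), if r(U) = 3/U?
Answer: -753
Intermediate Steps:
30*(-25) + r(-1) = 30*(-25) + 3/(-1) = -750 + 3*(-1) = -750 - 3 = -753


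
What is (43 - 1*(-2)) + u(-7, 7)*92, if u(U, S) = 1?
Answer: 137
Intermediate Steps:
(43 - 1*(-2)) + u(-7, 7)*92 = (43 - 1*(-2)) + 1*92 = (43 + 2) + 92 = 45 + 92 = 137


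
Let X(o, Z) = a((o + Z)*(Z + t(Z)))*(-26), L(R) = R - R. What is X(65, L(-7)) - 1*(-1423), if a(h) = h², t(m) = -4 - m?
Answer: -1756177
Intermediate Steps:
L(R) = 0
X(o, Z) = -26*(-4*Z - 4*o)² (X(o, Z) = ((o + Z)*(Z + (-4 - Z)))²*(-26) = ((Z + o)*(-4))²*(-26) = (-4*Z - 4*o)²*(-26) = -26*(-4*Z - 4*o)²)
X(65, L(-7)) - 1*(-1423) = (-416*0² - 416*65² - 832*0*65) - 1*(-1423) = (-416*0 - 416*4225 + 0) + 1423 = (0 - 1757600 + 0) + 1423 = -1757600 + 1423 = -1756177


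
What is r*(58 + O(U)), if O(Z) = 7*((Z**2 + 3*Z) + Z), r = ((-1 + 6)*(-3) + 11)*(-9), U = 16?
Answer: 82728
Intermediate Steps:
r = 36 (r = (5*(-3) + 11)*(-9) = (-15 + 11)*(-9) = -4*(-9) = 36)
O(Z) = 7*Z**2 + 28*Z (O(Z) = 7*(Z**2 + 4*Z) = 7*Z**2 + 28*Z)
r*(58 + O(U)) = 36*(58 + 7*16*(4 + 16)) = 36*(58 + 7*16*20) = 36*(58 + 2240) = 36*2298 = 82728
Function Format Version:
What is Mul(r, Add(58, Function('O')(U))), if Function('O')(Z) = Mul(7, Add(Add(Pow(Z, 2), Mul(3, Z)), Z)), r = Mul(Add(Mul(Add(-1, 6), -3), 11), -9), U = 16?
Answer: 82728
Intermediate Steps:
r = 36 (r = Mul(Add(Mul(5, -3), 11), -9) = Mul(Add(-15, 11), -9) = Mul(-4, -9) = 36)
Function('O')(Z) = Add(Mul(7, Pow(Z, 2)), Mul(28, Z)) (Function('O')(Z) = Mul(7, Add(Pow(Z, 2), Mul(4, Z))) = Add(Mul(7, Pow(Z, 2)), Mul(28, Z)))
Mul(r, Add(58, Function('O')(U))) = Mul(36, Add(58, Mul(7, 16, Add(4, 16)))) = Mul(36, Add(58, Mul(7, 16, 20))) = Mul(36, Add(58, 2240)) = Mul(36, 2298) = 82728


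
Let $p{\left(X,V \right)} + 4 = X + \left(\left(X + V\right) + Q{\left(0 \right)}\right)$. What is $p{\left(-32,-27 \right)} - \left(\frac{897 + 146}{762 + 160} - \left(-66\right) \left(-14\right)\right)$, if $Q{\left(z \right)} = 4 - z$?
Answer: $\frac{766983}{922} \approx 831.87$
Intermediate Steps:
$p{\left(X,V \right)} = V + 2 X$ ($p{\left(X,V \right)} = -4 + \left(X + \left(\left(X + V\right) + \left(4 - 0\right)\right)\right) = -4 + \left(X + \left(\left(V + X\right) + \left(4 + 0\right)\right)\right) = -4 + \left(X + \left(\left(V + X\right) + 4\right)\right) = -4 + \left(X + \left(4 + V + X\right)\right) = -4 + \left(4 + V + 2 X\right) = V + 2 X$)
$p{\left(-32,-27 \right)} - \left(\frac{897 + 146}{762 + 160} - \left(-66\right) \left(-14\right)\right) = \left(-27 + 2 \left(-32\right)\right) - \left(\frac{897 + 146}{762 + 160} - \left(-66\right) \left(-14\right)\right) = \left(-27 - 64\right) - \left(\frac{1043}{922} - 924\right) = -91 - \left(1043 \cdot \frac{1}{922} - 924\right) = -91 - \left(\frac{1043}{922} - 924\right) = -91 - - \frac{850885}{922} = -91 + \frac{850885}{922} = \frac{766983}{922}$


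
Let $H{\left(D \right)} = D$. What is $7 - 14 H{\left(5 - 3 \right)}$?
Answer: $-21$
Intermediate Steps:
$7 - 14 H{\left(5 - 3 \right)} = 7 - 14 \left(5 - 3\right) = 7 - 28 = -21$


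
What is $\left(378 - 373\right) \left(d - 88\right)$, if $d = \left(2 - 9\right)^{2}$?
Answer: $-195$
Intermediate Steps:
$d = 49$ ($d = \left(-7\right)^{2} = 49$)
$\left(378 - 373\right) \left(d - 88\right) = \left(378 - 373\right) \left(49 - 88\right) = 5 \left(-39\right) = -195$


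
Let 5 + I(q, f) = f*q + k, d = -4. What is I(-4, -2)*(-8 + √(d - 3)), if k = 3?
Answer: -48 + 6*I*√7 ≈ -48.0 + 15.875*I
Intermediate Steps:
I(q, f) = -2 + f*q (I(q, f) = -5 + (f*q + 3) = -5 + (3 + f*q) = -2 + f*q)
I(-4, -2)*(-8 + √(d - 3)) = (-2 - 2*(-4))*(-8 + √(-4 - 3)) = (-2 + 8)*(-8 + √(-7)) = 6*(-8 + I*√7) = -48 + 6*I*√7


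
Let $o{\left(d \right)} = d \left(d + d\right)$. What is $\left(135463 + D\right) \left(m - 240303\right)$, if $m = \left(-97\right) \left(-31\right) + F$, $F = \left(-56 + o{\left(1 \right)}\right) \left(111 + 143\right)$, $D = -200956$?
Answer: $16439528916$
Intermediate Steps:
$o{\left(d \right)} = 2 d^{2}$ ($o{\left(d \right)} = d 2 d = 2 d^{2}$)
$F = -13716$ ($F = \left(-56 + 2 \cdot 1^{2}\right) \left(111 + 143\right) = \left(-56 + 2 \cdot 1\right) 254 = \left(-56 + 2\right) 254 = \left(-54\right) 254 = -13716$)
$m = -10709$ ($m = \left(-97\right) \left(-31\right) - 13716 = 3007 - 13716 = -10709$)
$\left(135463 + D\right) \left(m - 240303\right) = \left(135463 - 200956\right) \left(-10709 - 240303\right) = \left(-65493\right) \left(-251012\right) = 16439528916$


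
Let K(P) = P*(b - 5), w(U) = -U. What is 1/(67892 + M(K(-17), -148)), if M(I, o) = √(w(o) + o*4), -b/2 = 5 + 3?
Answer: 16973/1152331027 - I*√111/2304662054 ≈ 1.4729e-5 - 4.5715e-9*I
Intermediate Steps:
b = -16 (b = -2*(5 + 3) = -2*8 = -16)
K(P) = -21*P (K(P) = P*(-16 - 5) = P*(-21) = -21*P)
M(I, o) = √3*√o (M(I, o) = √(-o + o*4) = √(-o + 4*o) = √(3*o) = √3*√o)
1/(67892 + M(K(-17), -148)) = 1/(67892 + √3*√(-148)) = 1/(67892 + √3*(2*I*√37)) = 1/(67892 + 2*I*√111)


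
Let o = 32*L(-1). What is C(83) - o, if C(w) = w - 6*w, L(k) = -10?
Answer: -95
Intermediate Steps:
C(w) = -5*w
o = -320 (o = 32*(-10) = -320)
C(83) - o = -5*83 - 1*(-320) = -415 + 320 = -95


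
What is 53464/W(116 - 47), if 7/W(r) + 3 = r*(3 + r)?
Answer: 265448760/7 ≈ 3.7921e+7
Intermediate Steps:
W(r) = 7/(-3 + r*(3 + r))
53464/W(116 - 47) = 53464/((7/(-3 + (116 - 47)² + 3*(116 - 47)))) = 53464/((7/(-3 + 69² + 3*69))) = 53464/((7/(-3 + 4761 + 207))) = 53464/((7/4965)) = 53464/((7*(1/4965))) = 53464/(7/4965) = 53464*(4965/7) = 265448760/7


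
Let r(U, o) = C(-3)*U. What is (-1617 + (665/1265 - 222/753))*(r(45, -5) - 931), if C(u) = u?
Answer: 109445889540/63503 ≈ 1.7235e+6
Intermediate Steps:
r(U, o) = -3*U
(-1617 + (665/1265 - 222/753))*(r(45, -5) - 931) = (-1617 + (665/1265 - 222/753))*(-3*45 - 931) = (-1617 + (665*(1/1265) - 222*1/753))*(-135 - 931) = (-1617 + (133/253 - 74/251))*(-1066) = (-1617 + 14661/63503)*(-1066) = -102669690/63503*(-1066) = 109445889540/63503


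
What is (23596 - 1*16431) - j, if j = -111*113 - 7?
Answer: 19715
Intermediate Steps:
j = -12550 (j = -12543 - 7 = -12550)
(23596 - 1*16431) - j = (23596 - 1*16431) - 1*(-12550) = (23596 - 16431) + 12550 = 7165 + 12550 = 19715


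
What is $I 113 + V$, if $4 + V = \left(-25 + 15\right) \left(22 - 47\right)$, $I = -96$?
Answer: $-10602$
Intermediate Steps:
$V = 246$ ($V = -4 + \left(-25 + 15\right) \left(22 - 47\right) = -4 - -250 = -4 + 250 = 246$)
$I 113 + V = \left(-96\right) 113 + 246 = -10848 + 246 = -10602$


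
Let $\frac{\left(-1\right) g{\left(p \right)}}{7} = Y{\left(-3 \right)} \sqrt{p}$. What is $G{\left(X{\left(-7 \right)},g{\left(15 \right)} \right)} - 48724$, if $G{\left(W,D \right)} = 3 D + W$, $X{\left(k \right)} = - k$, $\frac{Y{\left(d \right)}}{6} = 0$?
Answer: $-48717$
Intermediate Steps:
$Y{\left(d \right)} = 0$ ($Y{\left(d \right)} = 6 \cdot 0 = 0$)
$g{\left(p \right)} = 0$ ($g{\left(p \right)} = - 7 \cdot 0 \sqrt{p} = \left(-7\right) 0 = 0$)
$G{\left(W,D \right)} = W + 3 D$
$G{\left(X{\left(-7 \right)},g{\left(15 \right)} \right)} - 48724 = \left(\left(-1\right) \left(-7\right) + 3 \cdot 0\right) - 48724 = \left(7 + 0\right) - 48724 = 7 - 48724 = -48717$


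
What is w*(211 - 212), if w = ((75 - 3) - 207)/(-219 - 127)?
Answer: -135/346 ≈ -0.39017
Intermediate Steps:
w = 135/346 (w = (72 - 207)/(-346) = -135*(-1/346) = 135/346 ≈ 0.39017)
w*(211 - 212) = 135*(211 - 212)/346 = (135/346)*(-1) = -135/346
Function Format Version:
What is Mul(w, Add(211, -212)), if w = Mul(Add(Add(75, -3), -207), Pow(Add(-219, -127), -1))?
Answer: Rational(-135, 346) ≈ -0.39017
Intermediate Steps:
w = Rational(135, 346) (w = Mul(Add(72, -207), Pow(-346, -1)) = Mul(-135, Rational(-1, 346)) = Rational(135, 346) ≈ 0.39017)
Mul(w, Add(211, -212)) = Mul(Rational(135, 346), Add(211, -212)) = Mul(Rational(135, 346), -1) = Rational(-135, 346)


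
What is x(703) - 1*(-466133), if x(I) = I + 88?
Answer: 466924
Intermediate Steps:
x(I) = 88 + I
x(703) - 1*(-466133) = (88 + 703) - 1*(-466133) = 791 + 466133 = 466924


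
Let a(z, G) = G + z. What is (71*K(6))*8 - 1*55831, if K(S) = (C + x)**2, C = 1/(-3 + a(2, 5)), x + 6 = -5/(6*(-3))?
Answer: -6289183/162 ≈ -38822.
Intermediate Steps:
x = -103/18 (x = -6 - 5/(6*(-3)) = -6 - 5/(-18) = -6 - 5*(-1/18) = -6 + 5/18 = -103/18 ≈ -5.7222)
C = 1/4 (C = 1/(-3 + (5 + 2)) = 1/(-3 + 7) = 1/4 ≈ 0.25000)
K(S) = 38809/1296 (K(S) = (1/4 - 103/18)**2 = (-197/36)**2 = 38809/1296)
(71*K(6))*8 - 1*55831 = (71*(38809/1296))*8 - 1*55831 = (2755439/1296)*8 - 55831 = 2755439/162 - 55831 = -6289183/162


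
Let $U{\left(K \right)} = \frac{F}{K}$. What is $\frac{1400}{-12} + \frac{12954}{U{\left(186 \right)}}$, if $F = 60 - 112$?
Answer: $- \frac{1811633}{39} \approx -46452.0$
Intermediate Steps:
$F = -52$ ($F = 60 - 112 = -52$)
$U{\left(K \right)} = - \frac{52}{K}$
$\frac{1400}{-12} + \frac{12954}{U{\left(186 \right)}} = \frac{1400}{-12} + \frac{12954}{\left(-52\right) \frac{1}{186}} = 1400 \left(- \frac{1}{12}\right) + \frac{12954}{\left(-52\right) \frac{1}{186}} = - \frac{350}{3} + \frac{12954}{- \frac{26}{93}} = - \frac{350}{3} + 12954 \left(- \frac{93}{26}\right) = - \frac{350}{3} - \frac{602361}{13} = - \frac{1811633}{39}$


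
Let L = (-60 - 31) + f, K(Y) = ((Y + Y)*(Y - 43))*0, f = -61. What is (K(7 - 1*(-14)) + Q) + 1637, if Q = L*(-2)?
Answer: 1941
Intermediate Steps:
K(Y) = 0 (K(Y) = ((2*Y)*(-43 + Y))*0 = (2*Y*(-43 + Y))*0 = 0)
L = -152 (L = (-60 - 31) - 61 = -91 - 61 = -152)
Q = 304 (Q = -152*(-2) = 304)
(K(7 - 1*(-14)) + Q) + 1637 = (0 + 304) + 1637 = 304 + 1637 = 1941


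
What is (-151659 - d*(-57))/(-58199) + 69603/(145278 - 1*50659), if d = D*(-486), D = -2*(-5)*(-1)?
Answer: -7810707462/5506731181 ≈ -1.4184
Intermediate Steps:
D = -10 (D = 10*(-1) = -10)
d = 4860 (d = -10*(-486) = 4860)
(-151659 - d*(-57))/(-58199) + 69603/(145278 - 1*50659) = (-151659 - 4860*(-57))/(-58199) + 69603/(145278 - 1*50659) = (-151659 - 1*(-277020))*(-1/58199) + 69603/(145278 - 50659) = (-151659 + 277020)*(-1/58199) + 69603/94619 = 125361*(-1/58199) + 69603*(1/94619) = -125361/58199 + 69603/94619 = -7810707462/5506731181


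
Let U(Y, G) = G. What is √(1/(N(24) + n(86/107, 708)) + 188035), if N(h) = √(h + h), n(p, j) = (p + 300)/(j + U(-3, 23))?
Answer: √(12104345454 + 117660268760*√3)/(2*√(16093 + 156434*√3)) ≈ 433.63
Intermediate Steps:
n(p, j) = (300 + p)/(23 + j) (n(p, j) = (p + 300)/(j + 23) = (300 + p)/(23 + j))
N(h) = √2*√h (N(h) = √(2*h) = √2*√h)
√(1/(N(24) + n(86/107, 708)) + 188035) = √(1/(√2*√24 + (300 + 86/107)/(23 + 708)) + 188035) = √(1/(√2*(2*√6) + (300 + 86*(1/107))/731) + 188035) = √(1/(4*√3 + (300 + 86/107)/731) + 188035) = √(1/(4*√3 + (1/731)*(32186/107)) + 188035) = √(1/(4*√3 + 32186/78217) + 188035) = √(1/(32186/78217 + 4*√3) + 188035) = √(188035 + 1/(32186/78217 + 4*√3))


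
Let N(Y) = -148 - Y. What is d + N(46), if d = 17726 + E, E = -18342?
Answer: -810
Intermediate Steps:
d = -616 (d = 17726 - 18342 = -616)
d + N(46) = -616 + (-148 - 1*46) = -616 + (-148 - 46) = -616 - 194 = -810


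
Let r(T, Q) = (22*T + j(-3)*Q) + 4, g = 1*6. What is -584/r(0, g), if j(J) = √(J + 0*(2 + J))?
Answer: -584/31 + 876*I*√3/31 ≈ -18.839 + 48.944*I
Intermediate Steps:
j(J) = √J (j(J) = √(J + 0) = √J)
g = 6
r(T, Q) = 4 + 22*T + I*Q*√3 (r(T, Q) = (22*T + √(-3)*Q) + 4 = (22*T + (I*√3)*Q) + 4 = (22*T + I*Q*√3) + 4 = 4 + 22*T + I*Q*√3)
-584/r(0, g) = -584/(4 + 22*0 + I*6*√3) = -584/(4 + 0 + 6*I*√3) = -584/(4 + 6*I*√3)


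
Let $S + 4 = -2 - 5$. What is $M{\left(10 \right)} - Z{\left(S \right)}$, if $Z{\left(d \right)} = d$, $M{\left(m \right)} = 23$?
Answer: $34$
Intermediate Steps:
$S = -11$ ($S = -4 - 7 = -11$)
$M{\left(10 \right)} - Z{\left(S \right)} = 23 - -11 = 23 + 11 = 34$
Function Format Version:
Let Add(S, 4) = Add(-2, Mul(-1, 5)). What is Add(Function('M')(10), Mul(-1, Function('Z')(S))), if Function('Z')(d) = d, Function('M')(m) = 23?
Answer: 34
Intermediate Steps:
S = -11 (S = Add(-4, Add(-2, Mul(-1, 5))) = Add(-4, Add(-2, -5)) = Add(-4, -7) = -11)
Add(Function('M')(10), Mul(-1, Function('Z')(S))) = Add(23, Mul(-1, -11)) = Add(23, 11) = 34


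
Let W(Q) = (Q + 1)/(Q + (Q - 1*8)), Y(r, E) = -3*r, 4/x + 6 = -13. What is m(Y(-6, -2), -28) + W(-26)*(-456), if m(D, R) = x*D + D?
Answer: -3340/19 ≈ -175.79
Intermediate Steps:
x = -4/19 (x = 4/(-6 - 13) = 4/(-19) = 4*(-1/19) = -4/19 ≈ -0.21053)
m(D, R) = 15*D/19 (m(D, R) = -4*D/19 + D = 15*D/19)
W(Q) = (1 + Q)/(-8 + 2*Q) (W(Q) = (1 + Q)/(Q + (Q - 8)) = (1 + Q)/(Q + (-8 + Q)) = (1 + Q)/(-8 + 2*Q))
m(Y(-6, -2), -28) + W(-26)*(-456) = 15*(-3*(-6))/19 + ((1 - 26)/(2*(-4 - 26)))*(-456) = (15/19)*18 + ((1/2)*(-25)/(-30))*(-456) = 270/19 + ((1/2)*(-1/30)*(-25))*(-456) = 270/19 + (5/12)*(-456) = 270/19 - 190 = -3340/19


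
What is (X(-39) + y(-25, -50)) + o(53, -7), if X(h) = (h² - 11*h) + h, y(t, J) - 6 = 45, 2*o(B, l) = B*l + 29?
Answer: 1791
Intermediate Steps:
o(B, l) = 29/2 + B*l/2 (o(B, l) = (B*l + 29)/2 = (29 + B*l)/2 = 29/2 + B*l/2)
y(t, J) = 51 (y(t, J) = 6 + 45 = 51)
X(h) = h² - 10*h
(X(-39) + y(-25, -50)) + o(53, -7) = (-39*(-10 - 39) + 51) + (29/2 + (½)*53*(-7)) = (-39*(-49) + 51) + (29/2 - 371/2) = (1911 + 51) - 171 = 1962 - 171 = 1791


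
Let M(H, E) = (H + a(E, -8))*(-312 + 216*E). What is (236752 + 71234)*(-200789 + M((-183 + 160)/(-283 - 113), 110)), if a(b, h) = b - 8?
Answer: 7427069351926/11 ≈ 6.7519e+11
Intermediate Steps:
a(b, h) = -8 + b
M(H, E) = (-312 + 216*E)*(-8 + E + H) (M(H, E) = (H + (-8 + E))*(-312 + 216*E) = (-8 + E + H)*(-312 + 216*E) = (-312 + 216*E)*(-8 + E + H))
(236752 + 71234)*(-200789 + M((-183 + 160)/(-283 - 113), 110)) = (236752 + 71234)*(-200789 + (2496 - 2040*110 - 312*(-183 + 160)/(-283 - 113) + 216*110² + 216*110*((-183 + 160)/(-283 - 113)))) = 307986*(-200789 + (2496 - 224400 - (-7176)/(-396) + 216*12100 + 216*110*(-23/(-396)))) = 307986*(-200789 + (2496 - 224400 - (-7176)*(-1)/396 + 2613600 + 216*110*(-23*(-1/396)))) = 307986*(-200789 + (2496 - 224400 - 312*23/396 + 2613600 + 216*110*(23/396))) = 307986*(-200789 + (2496 - 224400 - 598/33 + 2613600 + 1380)) = 307986*(-200789 + 78970910/33) = 307986*(72344873/33) = 7427069351926/11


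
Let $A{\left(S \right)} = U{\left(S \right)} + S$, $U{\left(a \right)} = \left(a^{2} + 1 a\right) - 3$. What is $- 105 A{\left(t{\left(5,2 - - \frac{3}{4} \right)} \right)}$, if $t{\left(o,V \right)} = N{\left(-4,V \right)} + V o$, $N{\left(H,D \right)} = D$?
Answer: $- \frac{126945}{4} \approx -31736.0$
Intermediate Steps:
$U{\left(a \right)} = -3 + a + a^{2}$ ($U{\left(a \right)} = \left(a^{2} + a\right) - 3 = \left(a + a^{2}\right) - 3 = -3 + a + a^{2}$)
$t{\left(o,V \right)} = V + V o$
$A{\left(S \right)} = -3 + S^{2} + 2 S$ ($A{\left(S \right)} = \left(-3 + S + S^{2}\right) + S = -3 + S^{2} + 2 S$)
$- 105 A{\left(t{\left(5,2 - - \frac{3}{4} \right)} \right)} = - 105 \left(-3 + \left(\left(2 - - \frac{3}{4}\right) \left(1 + 5\right)\right)^{2} + 2 \left(2 - - \frac{3}{4}\right) \left(1 + 5\right)\right) = - 105 \left(-3 + \left(\left(2 - \left(-3\right) \frac{1}{4}\right) 6\right)^{2} + 2 \left(2 - \left(-3\right) \frac{1}{4}\right) 6\right) = - 105 \left(-3 + \left(\left(2 - - \frac{3}{4}\right) 6\right)^{2} + 2 \left(2 - - \frac{3}{4}\right) 6\right) = - 105 \left(-3 + \left(\left(2 + \frac{3}{4}\right) 6\right)^{2} + 2 \left(2 + \frac{3}{4}\right) 6\right) = - 105 \left(-3 + \left(\frac{11}{4} \cdot 6\right)^{2} + 2 \cdot \frac{11}{4} \cdot 6\right) = - 105 \left(-3 + \left(\frac{33}{2}\right)^{2} + 2 \cdot \frac{33}{2}\right) = - 105 \left(-3 + \frac{1089}{4} + 33\right) = \left(-105\right) \frac{1209}{4} = - \frac{126945}{4}$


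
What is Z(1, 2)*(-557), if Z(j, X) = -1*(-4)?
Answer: -2228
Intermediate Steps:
Z(j, X) = 4
Z(1, 2)*(-557) = 4*(-557) = -2228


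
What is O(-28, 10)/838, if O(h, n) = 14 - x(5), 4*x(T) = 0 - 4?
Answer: 15/838 ≈ 0.017900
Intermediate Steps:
x(T) = -1 (x(T) = (0 - 4)/4 = (¼)*(-4) = -1)
O(h, n) = 15 (O(h, n) = 14 - 1*(-1) = 14 + 1 = 15)
O(-28, 10)/838 = 15/838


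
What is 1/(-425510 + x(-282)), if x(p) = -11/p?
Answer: -282/119993809 ≈ -2.3501e-6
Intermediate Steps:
1/(-425510 + x(-282)) = 1/(-425510 - 11/(-282)) = 1/(-425510 - 11*(-1/282)) = 1/(-425510 + 11/282) = 1/(-119993809/282) = -282/119993809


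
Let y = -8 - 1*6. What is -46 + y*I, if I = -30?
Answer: 374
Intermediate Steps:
y = -14 (y = -8 - 6 = -14)
-46 + y*I = -46 - 14*(-30) = -46 + 420 = 374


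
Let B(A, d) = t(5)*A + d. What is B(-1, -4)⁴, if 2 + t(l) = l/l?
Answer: 81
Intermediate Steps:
t(l) = -1 (t(l) = -2 + l/l = -2 + 1 = -1)
B(A, d) = d - A (B(A, d) = -A + d = d - A)
B(-1, -4)⁴ = (-4 - 1*(-1))⁴ = (-4 + 1)⁴ = (-3)⁴ = 81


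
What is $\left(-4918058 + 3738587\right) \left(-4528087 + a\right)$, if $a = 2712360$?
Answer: $2141597340417$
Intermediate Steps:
$\left(-4918058 + 3738587\right) \left(-4528087 + a\right) = \left(-4918058 + 3738587\right) \left(-4528087 + 2712360\right) = \left(-1179471\right) \left(-1815727\right) = 2141597340417$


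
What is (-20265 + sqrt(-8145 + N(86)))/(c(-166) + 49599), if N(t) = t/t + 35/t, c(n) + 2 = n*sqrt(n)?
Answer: -201016641/492887341 - 166*sqrt(2499545581)/105970778315 - 672798*I*sqrt(166)/492887341 + 49597*I*sqrt(60230014)/211941556630 ≈ -0.40791 - 0.015771*I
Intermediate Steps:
c(n) = -2 + n**(3/2) (c(n) = -2 + n*sqrt(n) = -2 + n**(3/2))
N(t) = 1 + 35/t
(-20265 + sqrt(-8145 + N(86)))/(c(-166) + 49599) = (-20265 + sqrt(-8145 + (35 + 86)/86))/((-2 + (-166)**(3/2)) + 49599) = (-20265 + sqrt(-8145 + (1/86)*121))/((-2 - 166*I*sqrt(166)) + 49599) = (-20265 + sqrt(-8145 + 121/86))/(49597 - 166*I*sqrt(166)) = (-20265 + sqrt(-700349/86))/(49597 - 166*I*sqrt(166)) = (-20265 + I*sqrt(60230014)/86)/(49597 - 166*I*sqrt(166))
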